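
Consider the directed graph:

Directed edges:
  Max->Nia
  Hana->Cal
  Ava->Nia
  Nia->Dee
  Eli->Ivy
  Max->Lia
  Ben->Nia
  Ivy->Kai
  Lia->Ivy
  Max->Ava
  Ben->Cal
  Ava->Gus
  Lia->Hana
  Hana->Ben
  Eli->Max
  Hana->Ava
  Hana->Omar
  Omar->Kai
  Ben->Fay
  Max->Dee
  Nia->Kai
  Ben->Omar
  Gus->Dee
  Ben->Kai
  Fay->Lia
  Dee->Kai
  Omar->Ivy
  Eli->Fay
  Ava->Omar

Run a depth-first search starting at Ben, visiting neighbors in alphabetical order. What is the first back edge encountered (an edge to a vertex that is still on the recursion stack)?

Hana→Ben

DFS from Ben (visiting neighbors in alphabetical order); mark gray on enter, black on exit:
Ben gray
  Cal gray
  Cal black
  Fay gray
    Lia gray
      Hana gray
        Ava gray
          Gus gray
            Dee gray
              Kai gray
              Kai black
            Dee black
          Gus black
          Nia gray
            Nia→Dee: Dee black — skip
            Nia→Kai: Kai black — skip
          Nia black
          Omar gray
            Ivy gray
              Ivy→Kai: Kai black — skip
            Ivy black
            Omar→Kai: Kai black — skip
          Omar black
        Ava black
        Hana→Ben: Ben is gray → back edge
First back edge: Hana → Ben.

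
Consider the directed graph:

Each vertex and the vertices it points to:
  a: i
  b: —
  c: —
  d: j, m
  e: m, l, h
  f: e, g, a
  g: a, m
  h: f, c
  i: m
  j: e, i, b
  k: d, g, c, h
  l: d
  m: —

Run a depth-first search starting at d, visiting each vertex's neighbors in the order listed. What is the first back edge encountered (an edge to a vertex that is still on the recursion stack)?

DFS from d (visiting each vertex's neighbors in the order listed); mark gray on enter, black on exit:
d gray
  j gray
    e gray
      m gray
      m black
      l gray
        l→d: d is gray → back edge
First back edge: l → d.

l->d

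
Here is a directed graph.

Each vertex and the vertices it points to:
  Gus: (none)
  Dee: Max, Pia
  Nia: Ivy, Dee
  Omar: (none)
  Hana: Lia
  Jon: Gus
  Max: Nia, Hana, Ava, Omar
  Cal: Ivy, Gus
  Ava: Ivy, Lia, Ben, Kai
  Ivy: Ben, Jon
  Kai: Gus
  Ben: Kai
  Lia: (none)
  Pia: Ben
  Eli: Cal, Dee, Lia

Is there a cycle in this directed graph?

Yes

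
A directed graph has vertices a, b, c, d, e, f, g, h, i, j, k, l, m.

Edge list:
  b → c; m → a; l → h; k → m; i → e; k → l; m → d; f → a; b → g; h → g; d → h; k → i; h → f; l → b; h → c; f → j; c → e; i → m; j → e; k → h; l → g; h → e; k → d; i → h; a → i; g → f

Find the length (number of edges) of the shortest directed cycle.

3

For each vertex v, BFS finds the shortest path from v back to v.
The shortest such closed walk is i → m → a → i, length 3.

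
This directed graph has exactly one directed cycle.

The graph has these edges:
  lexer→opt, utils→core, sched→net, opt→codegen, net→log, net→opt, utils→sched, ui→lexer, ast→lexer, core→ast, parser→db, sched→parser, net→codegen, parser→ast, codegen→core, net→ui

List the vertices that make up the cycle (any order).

DFS with gray/black marking from codegen:
codegen gray
  core gray
    ast gray
      lexer gray
        opt gray
          opt→codegen: codegen is gray → back edge
Back edge closes the cycle codegen → core → ast → lexer → opt → codegen; its vertices are {ast, opt, core, lexer, codegen}.

ast, opt, core, lexer, codegen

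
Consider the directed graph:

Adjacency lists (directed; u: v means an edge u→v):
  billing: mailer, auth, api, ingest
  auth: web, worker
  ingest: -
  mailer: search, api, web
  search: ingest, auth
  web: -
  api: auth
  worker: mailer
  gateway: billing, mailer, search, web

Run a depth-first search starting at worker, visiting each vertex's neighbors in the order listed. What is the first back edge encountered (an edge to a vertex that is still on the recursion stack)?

DFS from worker (visiting each vertex's neighbors in the order listed); mark gray on enter, black on exit:
worker gray
  mailer gray
    search gray
      ingest gray
      ingest black
      auth gray
        web gray
        web black
        auth→worker: worker is gray → back edge
First back edge: auth → worker.

auth→worker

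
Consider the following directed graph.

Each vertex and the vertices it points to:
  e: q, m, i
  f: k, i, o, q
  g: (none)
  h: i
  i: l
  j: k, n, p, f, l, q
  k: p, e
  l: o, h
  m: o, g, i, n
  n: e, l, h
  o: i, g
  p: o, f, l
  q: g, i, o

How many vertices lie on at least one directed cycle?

A vertex is on a directed cycle iff it belongs to a strongly connected component of size ≥ 2 (or has a self-loop).
The vertices on cycles are {e, f, h, i, k, l, m, n, o, p} — 10 in total.

10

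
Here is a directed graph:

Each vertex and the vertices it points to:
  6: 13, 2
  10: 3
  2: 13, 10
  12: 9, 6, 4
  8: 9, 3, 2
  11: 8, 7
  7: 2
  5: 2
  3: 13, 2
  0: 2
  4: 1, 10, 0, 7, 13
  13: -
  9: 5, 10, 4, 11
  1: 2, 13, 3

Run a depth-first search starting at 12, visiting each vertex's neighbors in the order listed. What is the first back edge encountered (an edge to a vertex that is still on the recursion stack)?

DFS from 12 (visiting each vertex's neighbors in the order listed); mark gray on enter, black on exit:
12 gray
  9 gray
    5 gray
      2 gray
        13 gray
        13 black
        10 gray
          3 gray
            3→13: 13 black — skip
            3→2: 2 is gray → back edge
First back edge: 3 → 2.

3→2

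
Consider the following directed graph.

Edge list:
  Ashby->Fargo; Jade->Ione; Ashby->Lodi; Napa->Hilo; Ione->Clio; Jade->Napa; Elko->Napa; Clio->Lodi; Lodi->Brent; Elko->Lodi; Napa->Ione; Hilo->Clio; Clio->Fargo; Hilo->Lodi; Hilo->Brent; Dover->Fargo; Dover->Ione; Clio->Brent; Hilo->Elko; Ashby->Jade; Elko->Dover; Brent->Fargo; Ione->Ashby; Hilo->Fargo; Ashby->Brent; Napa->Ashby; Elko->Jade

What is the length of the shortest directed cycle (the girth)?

3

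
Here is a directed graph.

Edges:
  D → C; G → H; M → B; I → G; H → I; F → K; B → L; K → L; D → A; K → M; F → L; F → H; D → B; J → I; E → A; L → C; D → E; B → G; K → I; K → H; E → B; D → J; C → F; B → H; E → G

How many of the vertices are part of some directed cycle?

9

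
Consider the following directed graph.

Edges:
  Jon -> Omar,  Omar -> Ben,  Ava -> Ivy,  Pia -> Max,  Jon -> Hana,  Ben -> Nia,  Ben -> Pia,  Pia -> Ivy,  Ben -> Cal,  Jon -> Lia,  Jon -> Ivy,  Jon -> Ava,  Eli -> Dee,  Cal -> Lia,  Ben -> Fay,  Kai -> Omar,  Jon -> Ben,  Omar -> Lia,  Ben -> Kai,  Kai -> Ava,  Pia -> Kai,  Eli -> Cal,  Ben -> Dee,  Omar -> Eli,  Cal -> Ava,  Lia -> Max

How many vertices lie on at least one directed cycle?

A vertex is on a directed cycle iff it belongs to a strongly connected component of size ≥ 2 (or has a self-loop).
The vertices on cycles are {Ben, Kai, Pia, Omar} — 4 in total.

4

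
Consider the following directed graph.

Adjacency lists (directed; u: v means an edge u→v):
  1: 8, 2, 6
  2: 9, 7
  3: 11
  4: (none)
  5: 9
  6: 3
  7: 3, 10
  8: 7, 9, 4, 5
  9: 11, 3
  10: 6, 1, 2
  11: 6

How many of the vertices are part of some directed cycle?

8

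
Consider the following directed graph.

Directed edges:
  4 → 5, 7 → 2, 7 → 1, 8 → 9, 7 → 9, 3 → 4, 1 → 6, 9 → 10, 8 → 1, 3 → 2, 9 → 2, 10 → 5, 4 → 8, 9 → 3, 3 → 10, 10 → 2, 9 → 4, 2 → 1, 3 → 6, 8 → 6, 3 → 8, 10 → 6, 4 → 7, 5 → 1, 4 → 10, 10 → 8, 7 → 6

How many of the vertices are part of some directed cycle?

A vertex is on a directed cycle iff it belongs to a strongly connected component of size ≥ 2 (or has a self-loop).
The vertices on cycles are {3, 4, 7, 8, 9, 10} — 6 in total.

6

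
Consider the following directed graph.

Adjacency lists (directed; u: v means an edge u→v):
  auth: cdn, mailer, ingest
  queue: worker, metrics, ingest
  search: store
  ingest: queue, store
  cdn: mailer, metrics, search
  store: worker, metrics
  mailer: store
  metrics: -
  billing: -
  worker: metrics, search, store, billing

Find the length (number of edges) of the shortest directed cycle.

For each vertex v, BFS finds the shortest path from v back to v.
The shortest such closed walk is ingest → queue → ingest, length 2.

2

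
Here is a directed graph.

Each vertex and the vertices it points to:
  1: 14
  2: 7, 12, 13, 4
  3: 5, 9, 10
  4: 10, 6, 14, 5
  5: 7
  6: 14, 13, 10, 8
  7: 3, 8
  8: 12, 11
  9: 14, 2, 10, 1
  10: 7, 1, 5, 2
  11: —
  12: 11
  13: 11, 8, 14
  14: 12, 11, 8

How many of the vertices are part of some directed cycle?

A vertex is on a directed cycle iff it belongs to a strongly connected component of size ≥ 2 (or has a self-loop).
The vertices on cycles are {2, 3, 4, 5, 6, 7, 9, 10} — 8 in total.

8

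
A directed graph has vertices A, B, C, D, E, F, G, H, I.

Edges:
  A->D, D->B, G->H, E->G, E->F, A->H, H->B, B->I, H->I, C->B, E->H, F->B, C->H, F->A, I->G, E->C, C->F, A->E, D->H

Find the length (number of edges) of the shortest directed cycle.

For each vertex v, BFS finds the shortest path from v back to v.
The shortest such closed walk is F → A → E → F, length 3.

3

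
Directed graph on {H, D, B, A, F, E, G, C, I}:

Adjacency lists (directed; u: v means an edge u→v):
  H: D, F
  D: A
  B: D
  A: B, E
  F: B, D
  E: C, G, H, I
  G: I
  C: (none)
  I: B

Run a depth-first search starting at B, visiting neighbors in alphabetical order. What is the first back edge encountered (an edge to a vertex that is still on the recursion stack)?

A→B

DFS from B (visiting neighbors in alphabetical order); mark gray on enter, black on exit:
B gray
  D gray
    A gray
      A→B: B is gray → back edge
First back edge: A → B.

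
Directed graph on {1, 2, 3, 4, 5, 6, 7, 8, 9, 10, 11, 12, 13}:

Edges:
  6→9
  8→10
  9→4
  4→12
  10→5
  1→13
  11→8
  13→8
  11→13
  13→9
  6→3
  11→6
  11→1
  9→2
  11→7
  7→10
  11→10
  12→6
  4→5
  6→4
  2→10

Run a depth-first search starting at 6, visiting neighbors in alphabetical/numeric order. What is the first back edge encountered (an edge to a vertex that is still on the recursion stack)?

12→6

DFS from 6 (visiting neighbors in alphabetical/numeric order); mark gray on enter, black on exit:
6 gray
  3 gray
  3 black
  4 gray
    5 gray
    5 black
    12 gray
      12→6: 6 is gray → back edge
First back edge: 12 → 6.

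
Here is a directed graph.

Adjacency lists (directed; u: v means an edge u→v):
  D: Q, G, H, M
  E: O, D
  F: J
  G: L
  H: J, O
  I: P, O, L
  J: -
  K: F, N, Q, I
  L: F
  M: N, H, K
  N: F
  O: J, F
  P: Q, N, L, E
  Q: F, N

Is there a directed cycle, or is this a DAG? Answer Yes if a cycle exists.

DFS with white/gray/black marking, starting from I:
I gray
  P gray
    Q gray
      F gray
        J gray
        J black
      F black
      N gray
        N→F: F black — skip
      N black
    Q black
    P→N: N black — skip
    L gray
      L→F: F black — skip
    L black
    E gray
      O gray
        O→J: J black — skip
        O→F: F black — skip
      O black
      D gray
        D→Q: Q black — skip
        G gray
          G→L: L black — skip
        G black
        H gray
          H→J: J black — skip
          H→O: O black — skip
        H black
        M gray
          M→N: N black — skip
          M→H: H black — skip
          K gray
            K→F: F black — skip
            K→N: N black — skip
            K→Q: Q black — skip
            K→I: I is gray → back edge
Back edge found, so a cycle exists: I → P → E → D → M → K → I.

Yes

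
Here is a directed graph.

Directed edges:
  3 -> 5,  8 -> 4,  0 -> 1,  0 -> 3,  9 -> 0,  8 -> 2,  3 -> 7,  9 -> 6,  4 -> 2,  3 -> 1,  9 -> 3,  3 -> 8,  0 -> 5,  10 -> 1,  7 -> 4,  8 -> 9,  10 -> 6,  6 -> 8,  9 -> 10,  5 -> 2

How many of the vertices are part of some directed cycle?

A vertex is on a directed cycle iff it belongs to a strongly connected component of size ≥ 2 (or has a self-loop).
The vertices on cycles are {0, 3, 6, 8, 9, 10} — 6 in total.

6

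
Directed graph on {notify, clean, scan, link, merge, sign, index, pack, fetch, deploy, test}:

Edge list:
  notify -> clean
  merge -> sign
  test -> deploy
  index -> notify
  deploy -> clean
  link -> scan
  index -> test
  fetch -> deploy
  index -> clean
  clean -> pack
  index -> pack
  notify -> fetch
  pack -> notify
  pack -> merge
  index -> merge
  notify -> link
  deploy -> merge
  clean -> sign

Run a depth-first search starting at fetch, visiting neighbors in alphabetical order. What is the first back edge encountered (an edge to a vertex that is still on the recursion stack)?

notify->clean

DFS from fetch (visiting neighbors in alphabetical order); mark gray on enter, black on exit:
fetch gray
  deploy gray
    clean gray
      pack gray
        merge gray
          sign gray
          sign black
        merge black
        notify gray
          notify→clean: clean is gray → back edge
First back edge: notify → clean.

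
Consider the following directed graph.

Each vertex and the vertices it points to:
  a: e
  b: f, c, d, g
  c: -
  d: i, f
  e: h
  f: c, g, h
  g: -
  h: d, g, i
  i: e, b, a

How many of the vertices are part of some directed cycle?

A vertex is on a directed cycle iff it belongs to a strongly connected component of size ≥ 2 (or has a self-loop).
The vertices on cycles are {a, b, d, e, f, h, i} — 7 in total.

7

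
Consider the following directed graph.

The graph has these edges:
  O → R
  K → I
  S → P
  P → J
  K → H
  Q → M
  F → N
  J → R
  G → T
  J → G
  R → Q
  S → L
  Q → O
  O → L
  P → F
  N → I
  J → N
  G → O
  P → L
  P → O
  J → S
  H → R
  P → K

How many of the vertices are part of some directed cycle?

6

A vertex is on a directed cycle iff it belongs to a strongly connected component of size ≥ 2 (or has a self-loop).
The vertices on cycles are {J, O, P, Q, R, S} — 6 in total.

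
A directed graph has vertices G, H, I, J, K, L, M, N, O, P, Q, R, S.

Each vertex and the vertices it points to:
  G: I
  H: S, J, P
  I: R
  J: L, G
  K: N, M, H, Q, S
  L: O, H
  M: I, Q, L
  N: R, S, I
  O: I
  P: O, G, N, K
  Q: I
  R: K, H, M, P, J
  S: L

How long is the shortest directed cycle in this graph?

3

For each vertex v, BFS finds the shortest path from v back to v.
The shortest such closed walk is R → M → I → R, length 3.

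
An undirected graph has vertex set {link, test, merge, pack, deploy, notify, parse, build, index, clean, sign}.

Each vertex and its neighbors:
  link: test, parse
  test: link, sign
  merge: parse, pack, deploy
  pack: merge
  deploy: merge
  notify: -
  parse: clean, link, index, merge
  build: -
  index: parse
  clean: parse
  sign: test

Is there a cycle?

DFS, tracking each vertex's parent; an edge to a visited non-parent vertex closes a cycle.
Start from clean:
visit clean (parent –)
  visit parse (parent clean)
    parse–clean: parent, skip
    visit link (parent parse)
      visit test (parent link)
        test–link: parent, skip
        visit sign (parent test)
          sign–test: parent, skip
      link–parse: parent, skip
    visit index (parent parse)
      index–parse: parent, skip
    visit merge (parent parse)
      merge–parse: parent, skip
      visit pack (parent merge)
        pack–merge: parent, skip
      visit deploy (parent merge)
        deploy–merge: parent, skip
visit notify (parent –)
visit build (parent –)
No non-parent visited neighbor found — the graph is a forest.

No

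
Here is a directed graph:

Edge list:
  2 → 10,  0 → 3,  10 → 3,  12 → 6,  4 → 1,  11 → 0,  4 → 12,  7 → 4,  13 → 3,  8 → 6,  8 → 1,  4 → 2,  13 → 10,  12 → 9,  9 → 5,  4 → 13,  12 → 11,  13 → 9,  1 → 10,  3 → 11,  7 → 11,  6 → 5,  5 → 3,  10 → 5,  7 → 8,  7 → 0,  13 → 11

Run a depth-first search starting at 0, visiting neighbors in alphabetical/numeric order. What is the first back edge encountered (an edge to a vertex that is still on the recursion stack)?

11->0

DFS from 0 (visiting neighbors in alphabetical/numeric order); mark gray on enter, black on exit:
0 gray
  3 gray
    11 gray
      11→0: 0 is gray → back edge
First back edge: 11 → 0.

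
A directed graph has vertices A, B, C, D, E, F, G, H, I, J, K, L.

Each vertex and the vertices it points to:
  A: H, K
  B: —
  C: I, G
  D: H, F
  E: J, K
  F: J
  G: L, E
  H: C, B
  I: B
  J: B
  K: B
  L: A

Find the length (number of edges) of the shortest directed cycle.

For each vertex v, BFS finds the shortest path from v back to v.
The shortest such closed walk is H → C → G → L → A → H, length 5.

5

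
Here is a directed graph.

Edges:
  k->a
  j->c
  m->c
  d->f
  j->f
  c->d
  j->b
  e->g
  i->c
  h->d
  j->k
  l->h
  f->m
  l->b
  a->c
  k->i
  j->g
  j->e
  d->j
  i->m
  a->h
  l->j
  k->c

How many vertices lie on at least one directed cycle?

A vertex is on a directed cycle iff it belongs to a strongly connected component of size ≥ 2 (or has a self-loop).
The vertices on cycles are {a, c, d, f, h, i, j, k, m} — 9 in total.

9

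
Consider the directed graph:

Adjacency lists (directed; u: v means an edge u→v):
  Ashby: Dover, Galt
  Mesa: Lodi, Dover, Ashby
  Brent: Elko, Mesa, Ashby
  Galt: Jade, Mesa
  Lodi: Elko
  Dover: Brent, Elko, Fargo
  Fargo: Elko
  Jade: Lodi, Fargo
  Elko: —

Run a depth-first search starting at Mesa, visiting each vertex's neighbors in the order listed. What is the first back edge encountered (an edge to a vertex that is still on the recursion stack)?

Brent→Mesa

DFS from Mesa (visiting each vertex's neighbors in the order listed); mark gray on enter, black on exit:
Mesa gray
  Lodi gray
    Elko gray
    Elko black
  Lodi black
  Dover gray
    Brent gray
      Brent→Elko: Elko black — skip
      Brent→Mesa: Mesa is gray → back edge
First back edge: Brent → Mesa.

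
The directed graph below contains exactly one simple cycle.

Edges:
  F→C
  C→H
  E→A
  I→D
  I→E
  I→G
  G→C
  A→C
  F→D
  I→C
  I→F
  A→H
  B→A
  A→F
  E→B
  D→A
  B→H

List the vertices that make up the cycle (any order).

DFS with gray/black marking from F:
F gray
  D gray
    A gray
      H gray
      H black
      C gray
        C→H: H black — skip
      C black
      A→F: F is gray → back edge
Back edge closes the cycle F → D → A → F; its vertices are {A, D, F}.

A, D, F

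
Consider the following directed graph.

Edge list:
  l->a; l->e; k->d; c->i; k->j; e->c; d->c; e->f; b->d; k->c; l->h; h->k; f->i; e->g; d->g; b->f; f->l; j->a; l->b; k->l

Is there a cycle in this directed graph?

DFS with white/gray/black marking, starting from g:
g gray
g black
a gray
a black
b gray
  d gray
    d→g: g black — skip
    c gray
      i gray
      i black
    c black
  d black
  f gray
    f→i: i black — skip
    l gray
      e gray
        e→f: f is gray → back edge
Back edge found, so a cycle exists: f → l → e → f.

Yes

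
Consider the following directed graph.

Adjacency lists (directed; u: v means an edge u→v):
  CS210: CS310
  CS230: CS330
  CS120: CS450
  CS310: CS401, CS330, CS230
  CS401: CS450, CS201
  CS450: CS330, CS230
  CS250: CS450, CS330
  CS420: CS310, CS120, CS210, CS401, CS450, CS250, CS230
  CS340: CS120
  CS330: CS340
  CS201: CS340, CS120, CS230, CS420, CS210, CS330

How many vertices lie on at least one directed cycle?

A vertex is on a directed cycle iff it belongs to a strongly connected component of size ≥ 2 (or has a self-loop).
The vertices on cycles are {CS120, CS201, CS210, CS230, CS310, CS330, CS340, CS401, CS420, CS450} — 10 in total.

10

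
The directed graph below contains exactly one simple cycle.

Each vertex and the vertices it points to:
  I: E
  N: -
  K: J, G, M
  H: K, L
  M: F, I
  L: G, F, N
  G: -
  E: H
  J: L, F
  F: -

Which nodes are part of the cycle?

E, H, I, K, M

DFS with gray/black marking from H:
H gray
  K gray
    J gray
      L gray
        G gray
        G black
        F gray
        F black
        N gray
        N black
      L black
      J→F: F black — skip
    J black
    K→G: G black — skip
    M gray
      M→F: F black — skip
      I gray
        E gray
          E→H: H is gray → back edge
Back edge closes the cycle H → K → M → I → E → H; its vertices are {E, H, I, K, M}.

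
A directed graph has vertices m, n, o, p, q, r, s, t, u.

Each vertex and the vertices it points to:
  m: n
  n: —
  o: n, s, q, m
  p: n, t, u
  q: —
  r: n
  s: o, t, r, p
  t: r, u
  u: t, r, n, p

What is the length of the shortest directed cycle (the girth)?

For each vertex v, BFS finds the shortest path from v back to v.
The shortest such closed walk is s → o → s, length 2.

2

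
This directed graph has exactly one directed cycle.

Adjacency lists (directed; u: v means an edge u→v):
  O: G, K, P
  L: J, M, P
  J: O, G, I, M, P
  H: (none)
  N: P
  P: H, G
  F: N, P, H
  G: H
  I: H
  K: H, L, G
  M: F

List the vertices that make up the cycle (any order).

J, K, L, O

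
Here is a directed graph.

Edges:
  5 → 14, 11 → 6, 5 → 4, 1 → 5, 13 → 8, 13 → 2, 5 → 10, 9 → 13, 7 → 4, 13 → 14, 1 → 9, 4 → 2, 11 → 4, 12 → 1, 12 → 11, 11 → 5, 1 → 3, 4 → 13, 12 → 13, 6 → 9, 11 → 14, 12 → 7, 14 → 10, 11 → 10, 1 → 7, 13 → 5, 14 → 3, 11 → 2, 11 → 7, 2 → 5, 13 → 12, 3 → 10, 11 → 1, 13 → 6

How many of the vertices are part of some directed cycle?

10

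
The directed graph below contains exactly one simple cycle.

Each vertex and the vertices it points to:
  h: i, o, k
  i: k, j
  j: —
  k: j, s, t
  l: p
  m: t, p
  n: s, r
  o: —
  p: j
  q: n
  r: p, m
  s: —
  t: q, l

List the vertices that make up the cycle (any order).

DFS with gray/black marking from t:
t gray
  q gray
    n gray
      s gray
      s black
      r gray
        p gray
          j gray
          j black
        p black
        m gray
          m→t: t is gray → back edge
Back edge closes the cycle t → q → n → r → m → t; its vertices are {m, n, q, r, t}.

m, n, q, r, t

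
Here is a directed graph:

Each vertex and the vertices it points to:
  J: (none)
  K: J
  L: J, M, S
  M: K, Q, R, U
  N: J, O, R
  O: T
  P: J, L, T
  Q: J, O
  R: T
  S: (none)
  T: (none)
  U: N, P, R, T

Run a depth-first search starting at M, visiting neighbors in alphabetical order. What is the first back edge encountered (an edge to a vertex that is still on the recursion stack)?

DFS from M (visiting neighbors in alphabetical order); mark gray on enter, black on exit:
M gray
  K gray
    J gray
    J black
  K black
  Q gray
    Q→J: J black — skip
    O gray
      T gray
      T black
    O black
  Q black
  R gray
    R→T: T black — skip
  R black
  U gray
    N gray
      N→J: J black — skip
      N→O: O black — skip
      N→R: R black — skip
    N black
    P gray
      P→J: J black — skip
      L gray
        L→J: J black — skip
        L→M: M is gray → back edge
First back edge: L → M.

L->M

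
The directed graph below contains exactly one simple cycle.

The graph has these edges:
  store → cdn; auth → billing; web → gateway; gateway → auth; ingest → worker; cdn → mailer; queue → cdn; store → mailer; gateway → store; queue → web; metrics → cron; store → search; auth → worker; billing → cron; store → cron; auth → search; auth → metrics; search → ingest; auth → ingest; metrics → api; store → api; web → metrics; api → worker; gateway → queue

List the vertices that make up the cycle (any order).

DFS with gray/black marking from gateway:
gateway gray
  store gray
    search gray
      ingest gray
        worker gray
        worker black
      ingest black
    search black
    api gray
      api→worker: worker black — skip
    api black
    cron gray
    cron black
    cdn gray
      mailer gray
      mailer black
    cdn black
    store→mailer: mailer black — skip
  store black
  auth gray
    metrics gray
      metrics→api: api black — skip
      metrics→cron: cron black — skip
    metrics black
    auth→worker: worker black — skip
    auth→ingest: ingest black — skip
    auth→search: search black — skip
    billing gray
      billing→cron: cron black — skip
    billing black
  auth black
  queue gray
    queue→cdn: cdn black — skip
    web gray
      web→metrics: metrics black — skip
      web→gateway: gateway is gray → back edge
Back edge closes the cycle gateway → queue → web → gateway; its vertices are {web, queue, gateway}.

web, queue, gateway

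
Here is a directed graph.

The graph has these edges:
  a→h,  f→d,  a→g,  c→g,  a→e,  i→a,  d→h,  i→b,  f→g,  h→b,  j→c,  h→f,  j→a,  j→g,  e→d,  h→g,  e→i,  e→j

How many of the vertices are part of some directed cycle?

7

A vertex is on a directed cycle iff it belongs to a strongly connected component of size ≥ 2 (or has a self-loop).
The vertices on cycles are {a, d, e, f, h, i, j} — 7 in total.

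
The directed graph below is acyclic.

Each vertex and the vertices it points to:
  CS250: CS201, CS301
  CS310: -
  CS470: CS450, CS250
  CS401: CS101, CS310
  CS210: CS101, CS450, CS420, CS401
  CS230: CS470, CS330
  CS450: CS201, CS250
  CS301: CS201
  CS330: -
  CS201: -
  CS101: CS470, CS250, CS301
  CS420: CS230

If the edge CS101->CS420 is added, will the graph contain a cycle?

Adding CS101→CS420 creates a cycle iff CS420 can already reach CS101.
Explore from CS420: no path reaches CS101. The graph stays acyclic.

No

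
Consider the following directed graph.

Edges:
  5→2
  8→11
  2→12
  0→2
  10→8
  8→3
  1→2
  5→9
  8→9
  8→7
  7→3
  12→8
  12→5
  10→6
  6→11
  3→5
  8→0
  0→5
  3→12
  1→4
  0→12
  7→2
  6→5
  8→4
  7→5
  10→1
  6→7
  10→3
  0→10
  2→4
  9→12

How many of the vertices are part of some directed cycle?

11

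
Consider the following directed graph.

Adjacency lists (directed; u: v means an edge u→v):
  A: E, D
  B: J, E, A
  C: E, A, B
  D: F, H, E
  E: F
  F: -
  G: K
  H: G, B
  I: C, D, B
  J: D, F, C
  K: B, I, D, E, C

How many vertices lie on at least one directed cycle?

9

A vertex is on a directed cycle iff it belongs to a strongly connected component of size ≥ 2 (or has a self-loop).
The vertices on cycles are {A, B, C, D, G, H, I, J, K} — 9 in total.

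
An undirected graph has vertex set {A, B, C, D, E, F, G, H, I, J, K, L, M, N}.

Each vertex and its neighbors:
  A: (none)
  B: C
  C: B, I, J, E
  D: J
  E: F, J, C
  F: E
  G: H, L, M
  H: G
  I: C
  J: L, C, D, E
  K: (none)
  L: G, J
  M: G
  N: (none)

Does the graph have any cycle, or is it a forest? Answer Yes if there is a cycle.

DFS, tracking each vertex's parent; an edge to a visited non-parent vertex closes a cycle.
Start from C:
visit C (parent –)
  visit B (parent C)
    B–C: parent, skip
  visit I (parent C)
    I–C: parent, skip
  visit J (parent C)
    visit L (parent J)
      visit G (parent L)
        visit H (parent G)
          H–G: parent, skip
        G–L: parent, skip
        visit M (parent G)
          M–G: parent, skip
      L–J: parent, skip
    J–C: parent, skip
    visit D (parent J)
      D–J: parent, skip
    visit E (parent J)
      visit F (parent E)
        F–E: parent, skip
      E–J: parent, skip
      E–C: C visited and ≠ parent → cycle
Cycle: C – J – E – C.

Yes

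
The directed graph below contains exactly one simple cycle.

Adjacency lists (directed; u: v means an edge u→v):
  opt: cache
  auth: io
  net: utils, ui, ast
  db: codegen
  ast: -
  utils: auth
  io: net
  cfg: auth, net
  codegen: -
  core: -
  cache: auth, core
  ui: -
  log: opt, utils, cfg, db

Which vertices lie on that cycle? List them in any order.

DFS with gray/black marking from utils:
utils gray
  auth gray
    io gray
      net gray
        net→utils: utils is gray → back edge
Back edge closes the cycle utils → auth → io → net → utils; its vertices are {io, net, auth, utils}.

io, net, auth, utils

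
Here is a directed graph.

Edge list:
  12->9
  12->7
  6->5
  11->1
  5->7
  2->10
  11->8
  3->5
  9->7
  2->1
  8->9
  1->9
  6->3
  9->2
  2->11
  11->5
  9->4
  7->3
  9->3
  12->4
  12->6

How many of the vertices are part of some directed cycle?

8

A vertex is on a directed cycle iff it belongs to a strongly connected component of size ≥ 2 (or has a self-loop).
The vertices on cycles are {1, 2, 3, 5, 7, 8, 9, 11} — 8 in total.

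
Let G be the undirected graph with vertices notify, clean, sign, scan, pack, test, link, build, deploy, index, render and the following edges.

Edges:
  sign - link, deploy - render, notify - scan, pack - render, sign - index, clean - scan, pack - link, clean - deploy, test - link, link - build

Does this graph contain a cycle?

No

DFS, tracking each vertex's parent; an edge to a visited non-parent vertex closes a cycle.
Start from render:
visit render (parent –)
  visit deploy (parent render)
    visit clean (parent deploy)
      clean–deploy: parent, skip
      visit scan (parent clean)
        visit notify (parent scan)
          notify–scan: parent, skip
        scan–clean: parent, skip
    deploy–render: parent, skip
  visit pack (parent render)
    pack–render: parent, skip
    visit link (parent pack)
      visit test (parent link)
        test–link: parent, skip
      link–pack: parent, skip
      visit sign (parent link)
        sign–link: parent, skip
        visit index (parent sign)
          index–sign: parent, skip
      visit build (parent link)
        build–link: parent, skip
No non-parent visited neighbor found — the graph is a forest.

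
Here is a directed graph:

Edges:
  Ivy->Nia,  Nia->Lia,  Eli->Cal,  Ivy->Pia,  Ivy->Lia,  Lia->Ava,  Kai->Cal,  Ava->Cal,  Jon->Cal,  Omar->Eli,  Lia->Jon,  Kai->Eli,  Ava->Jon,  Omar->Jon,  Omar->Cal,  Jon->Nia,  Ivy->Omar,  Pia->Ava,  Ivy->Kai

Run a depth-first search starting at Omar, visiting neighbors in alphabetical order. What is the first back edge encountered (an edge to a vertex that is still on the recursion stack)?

Ava→Jon

DFS from Omar (visiting neighbors in alphabetical order); mark gray on enter, black on exit:
Omar gray
  Cal gray
  Cal black
  Eli gray
    Eli→Cal: Cal black — skip
  Eli black
  Jon gray
    Jon→Cal: Cal black — skip
    Nia gray
      Lia gray
        Ava gray
          Ava→Cal: Cal black — skip
          Ava→Jon: Jon is gray → back edge
First back edge: Ava → Jon.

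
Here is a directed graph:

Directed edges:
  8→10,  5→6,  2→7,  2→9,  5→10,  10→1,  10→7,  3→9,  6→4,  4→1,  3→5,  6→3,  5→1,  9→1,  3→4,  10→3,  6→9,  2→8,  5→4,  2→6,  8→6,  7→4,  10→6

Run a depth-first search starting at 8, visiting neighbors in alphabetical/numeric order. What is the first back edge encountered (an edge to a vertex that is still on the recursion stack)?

DFS from 8 (visiting neighbors in alphabetical/numeric order); mark gray on enter, black on exit:
8 gray
  6 gray
    3 gray
      4 gray
        1 gray
        1 black
      4 black
      5 gray
        5→1: 1 black — skip
        5→4: 4 black — skip
        5→6: 6 is gray → back edge
First back edge: 5 → 6.

5→6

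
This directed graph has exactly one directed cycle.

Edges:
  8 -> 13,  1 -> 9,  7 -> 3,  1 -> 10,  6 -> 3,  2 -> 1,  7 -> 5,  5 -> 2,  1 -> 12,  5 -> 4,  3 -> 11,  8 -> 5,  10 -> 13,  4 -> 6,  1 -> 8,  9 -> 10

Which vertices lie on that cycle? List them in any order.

1, 2, 5, 8

DFS with gray/black marking from 5:
5 gray
  2 gray
    1 gray
      12 gray
      12 black
      8 gray
        8→5: 5 is gray → back edge
Back edge closes the cycle 5 → 2 → 1 → 8 → 5; its vertices are {1, 2, 5, 8}.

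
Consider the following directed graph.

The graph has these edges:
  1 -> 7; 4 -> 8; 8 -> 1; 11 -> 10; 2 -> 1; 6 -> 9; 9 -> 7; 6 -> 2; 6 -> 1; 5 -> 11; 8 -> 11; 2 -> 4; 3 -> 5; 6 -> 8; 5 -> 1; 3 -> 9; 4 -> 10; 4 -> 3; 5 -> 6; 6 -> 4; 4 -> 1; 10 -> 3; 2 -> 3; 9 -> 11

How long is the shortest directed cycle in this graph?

For each vertex v, BFS finds the shortest path from v back to v.
The shortest such closed walk is 5 → 11 → 10 → 3 → 5, length 4.

4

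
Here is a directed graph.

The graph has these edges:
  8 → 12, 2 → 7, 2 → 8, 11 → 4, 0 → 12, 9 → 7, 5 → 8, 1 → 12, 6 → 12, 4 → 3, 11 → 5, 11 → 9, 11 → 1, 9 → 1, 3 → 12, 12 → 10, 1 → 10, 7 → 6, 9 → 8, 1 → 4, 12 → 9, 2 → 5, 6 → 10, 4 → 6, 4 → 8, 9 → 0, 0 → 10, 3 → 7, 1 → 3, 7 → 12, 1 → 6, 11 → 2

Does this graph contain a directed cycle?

Yes

DFS with white/gray/black marking, starting from 7:
7 gray
  6 gray
    10 gray
    10 black
    12 gray
      12→10: 10 black — skip
      9 gray
        8 gray
          8→12: 12 is gray → back edge
Back edge found, so a cycle exists: 12 → 9 → 8 → 12.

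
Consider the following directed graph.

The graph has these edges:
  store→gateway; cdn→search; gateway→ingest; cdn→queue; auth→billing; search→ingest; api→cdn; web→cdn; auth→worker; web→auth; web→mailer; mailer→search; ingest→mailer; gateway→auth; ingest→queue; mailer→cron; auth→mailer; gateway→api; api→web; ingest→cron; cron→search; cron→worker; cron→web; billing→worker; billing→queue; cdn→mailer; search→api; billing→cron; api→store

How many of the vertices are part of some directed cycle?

11

A vertex is on a directed cycle iff it belongs to a strongly connected component of size ≥ 2 (or has a self-loop).
The vertices on cycles are {api, cdn, web, auth, cron, store, ingest, mailer, search, billing, gateway} — 11 in total.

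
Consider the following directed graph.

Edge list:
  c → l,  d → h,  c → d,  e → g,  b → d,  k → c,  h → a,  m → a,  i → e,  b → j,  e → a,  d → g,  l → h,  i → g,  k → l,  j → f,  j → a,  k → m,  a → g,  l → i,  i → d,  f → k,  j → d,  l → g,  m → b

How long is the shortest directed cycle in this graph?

5

For each vertex v, BFS finds the shortest path from v back to v.
The shortest such closed walk is k → m → b → j → f → k, length 5.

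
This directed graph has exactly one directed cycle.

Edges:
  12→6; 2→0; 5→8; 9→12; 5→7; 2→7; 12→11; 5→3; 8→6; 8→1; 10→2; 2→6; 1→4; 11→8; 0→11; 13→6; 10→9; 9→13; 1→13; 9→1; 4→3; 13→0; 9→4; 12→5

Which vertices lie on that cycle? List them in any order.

0, 1, 8, 11, 13

DFS with gray/black marking from 1:
1 gray
  13 gray
    0 gray
      11 gray
        8 gray
          8→1: 1 is gray → back edge
Back edge closes the cycle 1 → 13 → 0 → 11 → 8 → 1; its vertices are {0, 1, 8, 11, 13}.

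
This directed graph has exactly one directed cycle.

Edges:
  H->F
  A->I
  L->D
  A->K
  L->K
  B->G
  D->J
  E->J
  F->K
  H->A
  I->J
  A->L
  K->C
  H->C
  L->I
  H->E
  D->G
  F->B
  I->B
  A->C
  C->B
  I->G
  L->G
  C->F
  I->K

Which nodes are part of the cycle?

C, F, K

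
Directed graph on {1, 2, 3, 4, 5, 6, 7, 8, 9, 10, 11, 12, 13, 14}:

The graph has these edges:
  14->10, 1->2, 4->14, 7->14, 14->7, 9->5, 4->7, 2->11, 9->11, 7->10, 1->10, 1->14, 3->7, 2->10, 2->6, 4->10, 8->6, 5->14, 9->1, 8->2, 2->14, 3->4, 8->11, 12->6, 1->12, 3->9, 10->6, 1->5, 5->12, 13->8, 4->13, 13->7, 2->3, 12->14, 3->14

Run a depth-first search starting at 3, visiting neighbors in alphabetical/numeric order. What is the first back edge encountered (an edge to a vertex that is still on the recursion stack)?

DFS from 3 (visiting neighbors in alphabetical/numeric order); mark gray on enter, black on exit:
3 gray
  4 gray
    7 gray
      10 gray
        6 gray
        6 black
      10 black
      14 gray
        14→7: 7 is gray → back edge
First back edge: 14 → 7.

14->7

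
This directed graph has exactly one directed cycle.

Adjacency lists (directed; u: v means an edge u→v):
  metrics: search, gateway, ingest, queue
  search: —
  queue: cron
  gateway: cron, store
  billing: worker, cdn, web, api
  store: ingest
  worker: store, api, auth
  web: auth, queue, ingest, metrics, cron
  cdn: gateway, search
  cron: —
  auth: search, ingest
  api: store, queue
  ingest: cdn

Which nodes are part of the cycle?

cdn, store, ingest, gateway

DFS with gray/black marking from cdn:
cdn gray
  gateway gray
    cron gray
    cron black
    store gray
      ingest gray
        ingest→cdn: cdn is gray → back edge
Back edge closes the cycle cdn → gateway → store → ingest → cdn; its vertices are {cdn, store, ingest, gateway}.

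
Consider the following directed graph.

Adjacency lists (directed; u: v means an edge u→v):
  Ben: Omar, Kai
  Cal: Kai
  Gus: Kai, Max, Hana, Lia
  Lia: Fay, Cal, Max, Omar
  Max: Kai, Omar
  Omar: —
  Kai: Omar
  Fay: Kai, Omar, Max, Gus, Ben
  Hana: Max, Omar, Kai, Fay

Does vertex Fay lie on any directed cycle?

Yes

Fay is on a cycle iff Fay can reach itself via ≥1 edge.
Fay → Gus → Hana → Fay — yes.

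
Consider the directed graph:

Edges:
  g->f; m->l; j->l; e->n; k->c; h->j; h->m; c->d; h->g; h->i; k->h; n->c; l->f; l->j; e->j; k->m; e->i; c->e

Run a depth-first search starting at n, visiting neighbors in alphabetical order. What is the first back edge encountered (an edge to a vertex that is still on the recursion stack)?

l->j

DFS from n (visiting neighbors in alphabetical order); mark gray on enter, black on exit:
n gray
  c gray
    d gray
    d black
    e gray
      i gray
      i black
      j gray
        l gray
          f gray
          f black
          l→j: j is gray → back edge
First back edge: l → j.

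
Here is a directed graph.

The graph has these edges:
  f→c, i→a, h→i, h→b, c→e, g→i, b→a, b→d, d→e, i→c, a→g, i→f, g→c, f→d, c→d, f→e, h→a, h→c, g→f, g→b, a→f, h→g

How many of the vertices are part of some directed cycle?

4

A vertex is on a directed cycle iff it belongs to a strongly connected component of size ≥ 2 (or has a self-loop).
The vertices on cycles are {a, b, g, i} — 4 in total.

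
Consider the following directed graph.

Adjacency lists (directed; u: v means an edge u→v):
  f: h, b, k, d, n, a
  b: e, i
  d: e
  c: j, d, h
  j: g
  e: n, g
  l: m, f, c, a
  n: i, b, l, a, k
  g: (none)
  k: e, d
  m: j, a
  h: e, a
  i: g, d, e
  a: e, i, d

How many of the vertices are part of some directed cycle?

12

A vertex is on a directed cycle iff it belongs to a strongly connected component of size ≥ 2 (or has a self-loop).
The vertices on cycles are {a, b, c, d, e, f, h, i, k, l, m, n} — 12 in total.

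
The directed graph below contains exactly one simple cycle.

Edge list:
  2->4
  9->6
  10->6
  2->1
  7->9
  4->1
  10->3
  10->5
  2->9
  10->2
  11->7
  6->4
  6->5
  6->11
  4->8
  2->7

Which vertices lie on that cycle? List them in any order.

6, 7, 9, 11

DFS with gray/black marking from 6:
6 gray
  11 gray
    7 gray
      9 gray
        9→6: 6 is gray → back edge
Back edge closes the cycle 6 → 11 → 7 → 9 → 6; its vertices are {6, 7, 9, 11}.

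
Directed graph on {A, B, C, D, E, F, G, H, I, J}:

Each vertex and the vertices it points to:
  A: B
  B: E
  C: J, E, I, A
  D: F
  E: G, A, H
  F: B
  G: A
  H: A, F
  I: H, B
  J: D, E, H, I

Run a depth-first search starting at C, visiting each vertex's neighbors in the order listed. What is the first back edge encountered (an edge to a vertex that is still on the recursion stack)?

DFS from C (visiting each vertex's neighbors in the order listed); mark gray on enter, black on exit:
C gray
  J gray
    D gray
      F gray
        B gray
          E gray
            G gray
              A gray
                A→B: B is gray → back edge
First back edge: A → B.

A->B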